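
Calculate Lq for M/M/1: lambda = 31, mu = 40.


rho = 31/40; Lq = rho^2/(1-rho) = 2.67

2.67


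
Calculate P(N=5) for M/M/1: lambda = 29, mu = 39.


rho = 29/39; P(n) = (1-rho)*rho^n = (1-29/39)*(29/39)^5 = 0.0583

0.0583


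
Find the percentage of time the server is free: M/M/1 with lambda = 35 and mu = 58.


Idle fraction = (1 - rho) * 100 = (1 - 35/58) * 100 = 39.7%

39.7%


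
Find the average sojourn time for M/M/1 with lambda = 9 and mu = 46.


W = 1/(mu - lambda) = 1/(46 - 9) = 0.027 hours

0.027 hours


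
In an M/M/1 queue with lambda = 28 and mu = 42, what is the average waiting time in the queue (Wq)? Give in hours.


rho = 28/42; Wq = rho/(mu - lambda) = 0.0476 hours

0.0476 hours


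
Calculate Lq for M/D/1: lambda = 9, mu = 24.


M/D/1: Lq = rho^2 / (2*(1-rho)) where rho = 9/24; Lq = 0.11

0.11


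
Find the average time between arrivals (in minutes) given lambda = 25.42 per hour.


Mean interarrival time = 60/lambda = 60/25.42 = 2.36 minutes

2.36 minutes


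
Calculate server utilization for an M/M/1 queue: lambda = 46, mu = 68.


rho = lambda/mu = 46/68 = 0.6765

0.6765


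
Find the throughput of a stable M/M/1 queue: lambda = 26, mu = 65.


For a stable queue (lambda < mu), throughput = lambda = 26 per hour

26 per hour


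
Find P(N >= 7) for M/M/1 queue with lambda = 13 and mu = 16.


P(N >= 7) = rho^7 = (13/16)^7 = 0.2338

0.2338


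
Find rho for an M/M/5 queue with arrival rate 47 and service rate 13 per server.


rho = lambda/(c*mu) = 47/(5*13) = 0.7231

0.7231


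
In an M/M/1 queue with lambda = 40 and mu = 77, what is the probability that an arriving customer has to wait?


P(wait) = rho = lambda/mu = 40/77 = 0.5195

0.5195


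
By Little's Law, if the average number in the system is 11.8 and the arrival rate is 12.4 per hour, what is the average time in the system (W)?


W = L / lambda = 11.8 / 12.4 = 0.9516 hours

0.9516 hours


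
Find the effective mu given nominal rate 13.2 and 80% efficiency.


Effective rate = mu * efficiency = 13.2 * 0.8 = 10.56 per hour

10.56 per hour


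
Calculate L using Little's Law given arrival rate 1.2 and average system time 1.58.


L = lambda * W = 1.2 * 1.58 = 1.9

1.9


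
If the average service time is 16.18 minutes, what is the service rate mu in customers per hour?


mu = 60 / avg_service_time = 60 / 16.18 = 3.71 per hour

3.71 per hour


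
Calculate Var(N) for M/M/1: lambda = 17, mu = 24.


rho = 17/24; Var(N) = rho/(1-rho)^2 = 8.33

8.33


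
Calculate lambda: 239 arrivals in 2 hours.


lambda = total arrivals / time = 239 / 2 = 119.5 per hour

119.5 per hour


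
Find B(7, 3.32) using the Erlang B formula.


B(N,A) = (A^N/N!) / sum(A^k/k!, k=0..N) with N=7, A=3.32 = 0.0326

0.0326


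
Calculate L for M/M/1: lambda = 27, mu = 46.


rho = 27/46; L = rho/(1-rho) = 1.42

1.42


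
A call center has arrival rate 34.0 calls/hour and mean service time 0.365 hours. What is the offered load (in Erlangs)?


Offered load a = lambda * E[S] = 34.0 * 0.365 = 12.41 Erlangs

12.41 Erlangs


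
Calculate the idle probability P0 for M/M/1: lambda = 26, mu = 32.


P0 = 1 - rho = 1 - 26/32 = 0.1875

0.1875


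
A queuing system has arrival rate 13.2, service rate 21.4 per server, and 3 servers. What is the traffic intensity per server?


rho = lambda / (c * mu) = 13.2 / (3 * 21.4) = 0.2056

0.2056


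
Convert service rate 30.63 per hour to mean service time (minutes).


Mean service time = 60/mu = 60/30.63 = 1.96 minutes

1.96 minutes


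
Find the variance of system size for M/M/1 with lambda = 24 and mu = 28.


rho = 24/28; Var(N) = rho/(1-rho)^2 = 42.0

42.0


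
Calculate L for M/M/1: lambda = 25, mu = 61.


rho = 25/61; L = rho/(1-rho) = 0.69

0.69


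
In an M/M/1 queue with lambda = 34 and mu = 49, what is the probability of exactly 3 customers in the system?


rho = 34/49; P(n) = (1-rho)*rho^n = (1-34/49)*(34/49)^3 = 0.1023

0.1023


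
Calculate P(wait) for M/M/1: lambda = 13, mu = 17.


P(wait) = rho = lambda/mu = 13/17 = 0.7647

0.7647


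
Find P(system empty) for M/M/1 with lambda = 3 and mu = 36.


P0 = 1 - rho = 1 - 3/36 = 0.9167

0.9167


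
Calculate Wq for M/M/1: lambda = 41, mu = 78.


rho = 41/78; Wq = rho/(mu - lambda) = 0.0142 hours

0.0142 hours


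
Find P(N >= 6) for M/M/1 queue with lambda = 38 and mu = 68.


P(N >= 6) = rho^6 = (38/68)^6 = 0.0305

0.0305


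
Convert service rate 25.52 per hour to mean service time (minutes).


Mean service time = 60/mu = 60/25.52 = 2.35 minutes

2.35 minutes


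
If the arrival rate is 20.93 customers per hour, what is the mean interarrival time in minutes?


Mean interarrival time = 60/lambda = 60/20.93 = 2.87 minutes

2.87 minutes


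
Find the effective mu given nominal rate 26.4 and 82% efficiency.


Effective rate = mu * efficiency = 26.4 * 0.82 = 21.65 per hour

21.65 per hour


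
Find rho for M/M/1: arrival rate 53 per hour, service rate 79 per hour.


rho = lambda/mu = 53/79 = 0.6709

0.6709


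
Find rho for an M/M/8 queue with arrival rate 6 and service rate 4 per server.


rho = lambda/(c*mu) = 6/(8*4) = 0.1875

0.1875


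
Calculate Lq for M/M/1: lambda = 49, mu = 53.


rho = 49/53; Lq = rho^2/(1-rho) = 11.33

11.33


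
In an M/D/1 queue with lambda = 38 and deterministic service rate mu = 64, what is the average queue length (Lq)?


M/D/1: Lq = rho^2 / (2*(1-rho)) where rho = 38/64; Lq = 0.43

0.43


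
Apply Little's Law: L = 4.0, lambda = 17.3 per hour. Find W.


W = L / lambda = 4.0 / 17.3 = 0.2312 hours

0.2312 hours


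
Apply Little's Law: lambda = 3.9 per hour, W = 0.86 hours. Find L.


L = lambda * W = 3.9 * 0.86 = 3.35

3.35


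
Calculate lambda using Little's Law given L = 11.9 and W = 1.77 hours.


lambda = L / W = 11.9 / 1.77 = 6.72 per hour

6.72 per hour


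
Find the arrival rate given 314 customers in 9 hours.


lambda = total arrivals / time = 314 / 9 = 34.89 per hour

34.89 per hour


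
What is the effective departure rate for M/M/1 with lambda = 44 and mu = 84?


For a stable queue (lambda < mu), throughput = lambda = 44 per hour

44 per hour


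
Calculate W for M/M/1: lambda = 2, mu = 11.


W = 1/(mu - lambda) = 1/(11 - 2) = 0.1111 hours

0.1111 hours


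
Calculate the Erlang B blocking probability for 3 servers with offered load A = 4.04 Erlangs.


B(N,A) = (A^N/N!) / sum(A^k/k!, k=0..N) with N=3, A=4.04 = 0.4543

0.4543


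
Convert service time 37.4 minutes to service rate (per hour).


mu = 60 / avg_service_time = 60 / 37.4 = 1.6 per hour

1.6 per hour


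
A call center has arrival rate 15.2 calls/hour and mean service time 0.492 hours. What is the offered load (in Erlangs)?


Offered load a = lambda * E[S] = 15.2 * 0.492 = 7.48 Erlangs

7.48 Erlangs


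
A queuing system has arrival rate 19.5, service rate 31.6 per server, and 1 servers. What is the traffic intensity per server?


rho = lambda / (c * mu) = 19.5 / (1 * 31.6) = 0.6171

0.6171


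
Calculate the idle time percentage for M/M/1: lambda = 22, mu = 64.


Idle fraction = (1 - rho) * 100 = (1 - 22/64) * 100 = 65.6%

65.6%


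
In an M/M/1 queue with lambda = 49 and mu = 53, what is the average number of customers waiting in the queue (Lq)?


rho = 49/53; Lq = rho^2/(1-rho) = 11.33

11.33


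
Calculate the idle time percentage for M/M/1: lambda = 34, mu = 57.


Idle fraction = (1 - rho) * 100 = (1 - 34/57) * 100 = 40.4%

40.4%


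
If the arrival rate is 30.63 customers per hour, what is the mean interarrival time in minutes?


Mean interarrival time = 60/lambda = 60/30.63 = 1.96 minutes

1.96 minutes


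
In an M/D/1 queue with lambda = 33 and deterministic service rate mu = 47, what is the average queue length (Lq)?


M/D/1: Lq = rho^2 / (2*(1-rho)) where rho = 33/47; Lq = 0.83

0.83


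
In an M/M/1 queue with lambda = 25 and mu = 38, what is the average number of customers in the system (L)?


rho = 25/38; L = rho/(1-rho) = 1.92

1.92


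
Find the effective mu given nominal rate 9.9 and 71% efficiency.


Effective rate = mu * efficiency = 9.9 * 0.71 = 7.03 per hour

7.03 per hour


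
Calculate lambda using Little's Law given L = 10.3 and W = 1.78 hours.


lambda = L / W = 10.3 / 1.78 = 5.79 per hour

5.79 per hour


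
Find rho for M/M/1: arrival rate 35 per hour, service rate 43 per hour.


rho = lambda/mu = 35/43 = 0.814

0.814


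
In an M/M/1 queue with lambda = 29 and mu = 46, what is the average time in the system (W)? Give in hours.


W = 1/(mu - lambda) = 1/(46 - 29) = 0.0588 hours

0.0588 hours


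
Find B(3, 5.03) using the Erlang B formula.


B(N,A) = (A^N/N!) / sum(A^k/k!, k=0..N) with N=3, A=5.03 = 0.5317

0.5317


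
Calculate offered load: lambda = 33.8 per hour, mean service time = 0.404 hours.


Offered load a = lambda * E[S] = 33.8 * 0.404 = 13.66 Erlangs

13.66 Erlangs


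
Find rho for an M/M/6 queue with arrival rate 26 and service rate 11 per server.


rho = lambda/(c*mu) = 26/(6*11) = 0.3939

0.3939


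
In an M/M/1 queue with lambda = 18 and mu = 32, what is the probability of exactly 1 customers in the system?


rho = 18/32; P(n) = (1-rho)*rho^n = (1-18/32)*(18/32)^1 = 0.2461

0.2461


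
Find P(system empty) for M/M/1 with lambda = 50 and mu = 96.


P0 = 1 - rho = 1 - 50/96 = 0.4792

0.4792


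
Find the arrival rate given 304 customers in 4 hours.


lambda = total arrivals / time = 304 / 4 = 76.0 per hour

76.0 per hour


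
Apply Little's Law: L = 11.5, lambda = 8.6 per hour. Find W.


W = L / lambda = 11.5 / 8.6 = 1.3372 hours

1.3372 hours


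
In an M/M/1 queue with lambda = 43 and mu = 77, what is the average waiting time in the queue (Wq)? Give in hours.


rho = 43/77; Wq = rho/(mu - lambda) = 0.0164 hours

0.0164 hours


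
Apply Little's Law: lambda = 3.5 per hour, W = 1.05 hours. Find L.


L = lambda * W = 3.5 * 1.05 = 3.68

3.68


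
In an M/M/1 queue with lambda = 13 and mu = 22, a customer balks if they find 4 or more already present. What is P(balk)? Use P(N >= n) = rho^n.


P(N >= 4) = rho^4 = (13/22)^4 = 0.1219

0.1219


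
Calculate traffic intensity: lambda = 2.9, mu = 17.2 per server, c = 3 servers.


rho = lambda / (c * mu) = 2.9 / (3 * 17.2) = 0.0562

0.0562


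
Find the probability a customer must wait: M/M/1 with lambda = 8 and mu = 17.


P(wait) = rho = lambda/mu = 8/17 = 0.4706

0.4706


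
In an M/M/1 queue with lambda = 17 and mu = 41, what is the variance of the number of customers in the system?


rho = 17/41; Var(N) = rho/(1-rho)^2 = 1.21

1.21


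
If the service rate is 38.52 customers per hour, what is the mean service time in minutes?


Mean service time = 60/mu = 60/38.52 = 1.56 minutes

1.56 minutes


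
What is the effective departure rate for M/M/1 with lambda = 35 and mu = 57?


For a stable queue (lambda < mu), throughput = lambda = 35 per hour

35 per hour


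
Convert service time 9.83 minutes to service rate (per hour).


mu = 60 / avg_service_time = 60 / 9.83 = 6.1 per hour

6.1 per hour


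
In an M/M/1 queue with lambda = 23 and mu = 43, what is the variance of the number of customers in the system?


rho = 23/43; Var(N) = rho/(1-rho)^2 = 2.47

2.47


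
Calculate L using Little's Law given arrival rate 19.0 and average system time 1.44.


L = lambda * W = 19.0 * 1.44 = 27.36

27.36


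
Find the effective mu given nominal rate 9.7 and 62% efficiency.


Effective rate = mu * efficiency = 9.7 * 0.62 = 6.01 per hour

6.01 per hour


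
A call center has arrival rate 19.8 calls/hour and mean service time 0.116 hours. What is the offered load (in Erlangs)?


Offered load a = lambda * E[S] = 19.8 * 0.116 = 2.3 Erlangs

2.3 Erlangs


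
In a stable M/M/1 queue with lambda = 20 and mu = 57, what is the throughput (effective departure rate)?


For a stable queue (lambda < mu), throughput = lambda = 20 per hour

20 per hour


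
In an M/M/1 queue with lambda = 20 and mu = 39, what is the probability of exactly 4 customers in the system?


rho = 20/39; P(n) = (1-rho)*rho^n = (1-20/39)*(20/39)^4 = 0.0337

0.0337


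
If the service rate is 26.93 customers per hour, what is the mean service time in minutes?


Mean service time = 60/mu = 60/26.93 = 2.23 minutes

2.23 minutes


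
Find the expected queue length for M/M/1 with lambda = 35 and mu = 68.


rho = 35/68; Lq = rho^2/(1-rho) = 0.55

0.55


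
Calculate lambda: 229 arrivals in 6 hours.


lambda = total arrivals / time = 229 / 6 = 38.17 per hour

38.17 per hour


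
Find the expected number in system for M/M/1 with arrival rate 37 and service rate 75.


rho = 37/75; L = rho/(1-rho) = 0.97

0.97


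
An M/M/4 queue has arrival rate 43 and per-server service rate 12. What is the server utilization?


rho = lambda/(c*mu) = 43/(4*12) = 0.8958

0.8958


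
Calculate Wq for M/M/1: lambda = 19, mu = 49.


rho = 19/49; Wq = rho/(mu - lambda) = 0.0129 hours

0.0129 hours


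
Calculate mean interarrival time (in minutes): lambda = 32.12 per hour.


Mean interarrival time = 60/lambda = 60/32.12 = 1.87 minutes

1.87 minutes


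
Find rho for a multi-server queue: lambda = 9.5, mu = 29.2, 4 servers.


rho = lambda / (c * mu) = 9.5 / (4 * 29.2) = 0.0813

0.0813


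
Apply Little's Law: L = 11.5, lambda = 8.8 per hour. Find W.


W = L / lambda = 11.5 / 8.8 = 1.3068 hours

1.3068 hours


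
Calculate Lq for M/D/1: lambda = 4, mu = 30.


M/D/1: Lq = rho^2 / (2*(1-rho)) where rho = 4/30; Lq = 0.01

0.01


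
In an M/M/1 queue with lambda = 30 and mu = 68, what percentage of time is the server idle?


Idle fraction = (1 - rho) * 100 = (1 - 30/68) * 100 = 55.9%

55.9%


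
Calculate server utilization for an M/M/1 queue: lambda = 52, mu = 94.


rho = lambda/mu = 52/94 = 0.5532

0.5532


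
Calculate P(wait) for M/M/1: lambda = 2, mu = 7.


P(wait) = rho = lambda/mu = 2/7 = 0.2857

0.2857


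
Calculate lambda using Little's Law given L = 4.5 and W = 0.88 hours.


lambda = L / W = 4.5 / 0.88 = 5.11 per hour

5.11 per hour


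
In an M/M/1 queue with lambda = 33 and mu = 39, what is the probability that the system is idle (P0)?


P0 = 1 - rho = 1 - 33/39 = 0.1538

0.1538


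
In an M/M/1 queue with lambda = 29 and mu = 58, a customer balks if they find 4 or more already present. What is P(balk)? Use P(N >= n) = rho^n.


P(N >= 4) = rho^4 = (29/58)^4 = 0.0625

0.0625


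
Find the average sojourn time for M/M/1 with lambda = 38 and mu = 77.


W = 1/(mu - lambda) = 1/(77 - 38) = 0.0256 hours

0.0256 hours


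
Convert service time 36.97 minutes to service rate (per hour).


mu = 60 / avg_service_time = 60 / 36.97 = 1.62 per hour

1.62 per hour


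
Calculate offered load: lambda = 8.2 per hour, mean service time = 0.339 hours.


Offered load a = lambda * E[S] = 8.2 * 0.339 = 2.78 Erlangs

2.78 Erlangs


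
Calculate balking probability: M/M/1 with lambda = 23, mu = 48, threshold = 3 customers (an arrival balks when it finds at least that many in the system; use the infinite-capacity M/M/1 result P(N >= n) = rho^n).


P(N >= 3) = rho^3 = (23/48)^3 = 0.11

0.11


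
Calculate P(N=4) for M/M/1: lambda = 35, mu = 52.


rho = 35/52; P(n) = (1-rho)*rho^n = (1-35/52)*(35/52)^4 = 0.0671

0.0671


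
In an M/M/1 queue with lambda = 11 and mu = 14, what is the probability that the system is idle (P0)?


P0 = 1 - rho = 1 - 11/14 = 0.2143

0.2143


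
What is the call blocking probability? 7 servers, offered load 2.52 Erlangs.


B(N,A) = (A^N/N!) / sum(A^k/k!, k=0..N) with N=7, A=2.52 = 0.0103

0.0103


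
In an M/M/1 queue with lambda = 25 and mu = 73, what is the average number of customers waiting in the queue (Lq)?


rho = 25/73; Lq = rho^2/(1-rho) = 0.18

0.18


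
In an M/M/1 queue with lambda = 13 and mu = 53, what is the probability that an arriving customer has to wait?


P(wait) = rho = lambda/mu = 13/53 = 0.2453

0.2453


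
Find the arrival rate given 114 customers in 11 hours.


lambda = total arrivals / time = 114 / 11 = 10.36 per hour

10.36 per hour


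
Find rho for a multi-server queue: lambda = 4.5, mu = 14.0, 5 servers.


rho = lambda / (c * mu) = 4.5 / (5 * 14.0) = 0.0643

0.0643


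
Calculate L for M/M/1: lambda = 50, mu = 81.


rho = 50/81; L = rho/(1-rho) = 1.61

1.61


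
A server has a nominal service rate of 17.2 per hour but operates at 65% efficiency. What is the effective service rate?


Effective rate = mu * efficiency = 17.2 * 0.65 = 11.18 per hour

11.18 per hour


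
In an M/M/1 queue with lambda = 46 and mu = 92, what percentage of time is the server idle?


Idle fraction = (1 - rho) * 100 = (1 - 46/92) * 100 = 50.0%

50.0%


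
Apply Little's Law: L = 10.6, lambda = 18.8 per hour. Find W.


W = L / lambda = 10.6 / 18.8 = 0.5638 hours

0.5638 hours


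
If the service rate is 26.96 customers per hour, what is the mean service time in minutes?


Mean service time = 60/mu = 60/26.96 = 2.23 minutes

2.23 minutes


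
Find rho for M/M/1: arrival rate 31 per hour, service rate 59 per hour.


rho = lambda/mu = 31/59 = 0.5254

0.5254


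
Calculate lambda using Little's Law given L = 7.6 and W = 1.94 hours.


lambda = L / W = 7.6 / 1.94 = 3.92 per hour

3.92 per hour


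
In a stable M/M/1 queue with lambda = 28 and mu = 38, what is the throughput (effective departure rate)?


For a stable queue (lambda < mu), throughput = lambda = 28 per hour

28 per hour


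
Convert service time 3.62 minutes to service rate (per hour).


mu = 60 / avg_service_time = 60 / 3.62 = 16.57 per hour

16.57 per hour


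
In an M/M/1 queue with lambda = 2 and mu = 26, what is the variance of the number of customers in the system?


rho = 2/26; Var(N) = rho/(1-rho)^2 = 0.09

0.09


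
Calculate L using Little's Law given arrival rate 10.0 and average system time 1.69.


L = lambda * W = 10.0 * 1.69 = 16.9

16.9


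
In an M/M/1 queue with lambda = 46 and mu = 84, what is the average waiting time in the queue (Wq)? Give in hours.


rho = 46/84; Wq = rho/(mu - lambda) = 0.0144 hours

0.0144 hours


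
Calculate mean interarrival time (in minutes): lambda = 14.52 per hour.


Mean interarrival time = 60/lambda = 60/14.52 = 4.13 minutes

4.13 minutes


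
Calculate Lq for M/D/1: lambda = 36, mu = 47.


M/D/1: Lq = rho^2 / (2*(1-rho)) where rho = 36/47; Lq = 1.25

1.25


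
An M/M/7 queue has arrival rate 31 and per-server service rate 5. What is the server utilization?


rho = lambda/(c*mu) = 31/(7*5) = 0.8857

0.8857


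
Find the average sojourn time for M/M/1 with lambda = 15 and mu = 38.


W = 1/(mu - lambda) = 1/(38 - 15) = 0.0435 hours

0.0435 hours


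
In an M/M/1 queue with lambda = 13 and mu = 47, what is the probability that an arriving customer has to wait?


P(wait) = rho = lambda/mu = 13/47 = 0.2766

0.2766


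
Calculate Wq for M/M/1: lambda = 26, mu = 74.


rho = 26/74; Wq = rho/(mu - lambda) = 0.0073 hours

0.0073 hours


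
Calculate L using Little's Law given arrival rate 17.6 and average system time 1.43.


L = lambda * W = 17.6 * 1.43 = 25.17

25.17


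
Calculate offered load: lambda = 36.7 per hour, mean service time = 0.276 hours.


Offered load a = lambda * E[S] = 36.7 * 0.276 = 10.13 Erlangs

10.13 Erlangs


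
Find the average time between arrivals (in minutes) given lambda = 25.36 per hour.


Mean interarrival time = 60/lambda = 60/25.36 = 2.37 minutes

2.37 minutes


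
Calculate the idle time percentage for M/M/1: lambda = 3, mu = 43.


Idle fraction = (1 - rho) * 100 = (1 - 3/43) * 100 = 93.0%

93.0%


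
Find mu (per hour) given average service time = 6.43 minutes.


mu = 60 / avg_service_time = 60 / 6.43 = 9.33 per hour

9.33 per hour


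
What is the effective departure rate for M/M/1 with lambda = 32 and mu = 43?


For a stable queue (lambda < mu), throughput = lambda = 32 per hour

32 per hour


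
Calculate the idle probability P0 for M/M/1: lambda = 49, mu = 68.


P0 = 1 - rho = 1 - 49/68 = 0.2794

0.2794


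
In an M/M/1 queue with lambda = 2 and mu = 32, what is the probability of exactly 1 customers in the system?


rho = 2/32; P(n) = (1-rho)*rho^n = (1-2/32)*(2/32)^1 = 0.0586

0.0586


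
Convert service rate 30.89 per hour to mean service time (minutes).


Mean service time = 60/mu = 60/30.89 = 1.94 minutes

1.94 minutes


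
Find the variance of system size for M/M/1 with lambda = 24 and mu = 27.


rho = 24/27; Var(N) = rho/(1-rho)^2 = 72.0

72.0


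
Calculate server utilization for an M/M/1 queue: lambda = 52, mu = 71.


rho = lambda/mu = 52/71 = 0.7324

0.7324


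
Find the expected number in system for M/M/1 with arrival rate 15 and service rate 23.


rho = 15/23; L = rho/(1-rho) = 1.88

1.88


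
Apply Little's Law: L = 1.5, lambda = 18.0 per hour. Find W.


W = L / lambda = 1.5 / 18.0 = 0.0833 hours

0.0833 hours


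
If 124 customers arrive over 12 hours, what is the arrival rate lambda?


lambda = total arrivals / time = 124 / 12 = 10.33 per hour

10.33 per hour


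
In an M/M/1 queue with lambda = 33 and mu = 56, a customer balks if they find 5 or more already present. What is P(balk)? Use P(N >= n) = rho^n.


P(N >= 5) = rho^5 = (33/56)^5 = 0.0711

0.0711


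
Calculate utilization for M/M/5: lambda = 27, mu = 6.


rho = lambda/(c*mu) = 27/(5*6) = 0.9

0.9


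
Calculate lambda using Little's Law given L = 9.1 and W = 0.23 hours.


lambda = L / W = 9.1 / 0.23 = 39.57 per hour

39.57 per hour


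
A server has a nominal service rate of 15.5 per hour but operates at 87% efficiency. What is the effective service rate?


Effective rate = mu * efficiency = 15.5 * 0.87 = 13.49 per hour

13.49 per hour


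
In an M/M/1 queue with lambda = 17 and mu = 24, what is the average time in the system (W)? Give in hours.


W = 1/(mu - lambda) = 1/(24 - 17) = 0.1429 hours

0.1429 hours


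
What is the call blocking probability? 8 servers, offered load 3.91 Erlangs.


B(N,A) = (A^N/N!) / sum(A^k/k!, k=0..N) with N=8, A=3.91 = 0.0277

0.0277


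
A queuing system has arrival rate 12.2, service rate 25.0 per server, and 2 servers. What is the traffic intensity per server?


rho = lambda / (c * mu) = 12.2 / (2 * 25.0) = 0.244

0.244


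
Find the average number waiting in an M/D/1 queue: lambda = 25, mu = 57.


M/D/1: Lq = rho^2 / (2*(1-rho)) where rho = 25/57; Lq = 0.17

0.17


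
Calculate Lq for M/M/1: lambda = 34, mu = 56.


rho = 34/56; Lq = rho^2/(1-rho) = 0.94

0.94


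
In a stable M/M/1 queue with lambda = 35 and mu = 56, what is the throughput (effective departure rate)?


For a stable queue (lambda < mu), throughput = lambda = 35 per hour

35 per hour


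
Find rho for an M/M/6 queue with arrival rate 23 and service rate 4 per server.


rho = lambda/(c*mu) = 23/(6*4) = 0.9583

0.9583


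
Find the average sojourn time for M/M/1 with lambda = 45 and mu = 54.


W = 1/(mu - lambda) = 1/(54 - 45) = 0.1111 hours

0.1111 hours


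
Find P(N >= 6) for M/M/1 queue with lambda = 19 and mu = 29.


P(N >= 6) = rho^6 = (19/29)^6 = 0.0791

0.0791


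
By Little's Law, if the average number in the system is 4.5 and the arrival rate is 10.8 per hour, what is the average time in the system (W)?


W = L / lambda = 4.5 / 10.8 = 0.4167 hours

0.4167 hours


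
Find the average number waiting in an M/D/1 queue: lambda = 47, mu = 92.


M/D/1: Lq = rho^2 / (2*(1-rho)) where rho = 47/92; Lq = 0.27

0.27


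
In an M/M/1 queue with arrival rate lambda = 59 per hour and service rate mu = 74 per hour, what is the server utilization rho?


rho = lambda/mu = 59/74 = 0.7973

0.7973


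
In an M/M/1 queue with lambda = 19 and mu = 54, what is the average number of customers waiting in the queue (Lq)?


rho = 19/54; Lq = rho^2/(1-rho) = 0.19

0.19


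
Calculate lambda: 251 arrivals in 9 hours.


lambda = total arrivals / time = 251 / 9 = 27.89 per hour

27.89 per hour


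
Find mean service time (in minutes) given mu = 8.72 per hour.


Mean service time = 60/mu = 60/8.72 = 6.88 minutes

6.88 minutes


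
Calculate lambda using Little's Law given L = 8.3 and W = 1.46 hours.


lambda = L / W = 8.3 / 1.46 = 5.68 per hour

5.68 per hour


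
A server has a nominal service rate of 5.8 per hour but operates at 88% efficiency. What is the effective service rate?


Effective rate = mu * efficiency = 5.8 * 0.88 = 5.1 per hour

5.1 per hour


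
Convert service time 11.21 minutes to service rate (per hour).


mu = 60 / avg_service_time = 60 / 11.21 = 5.35 per hour

5.35 per hour


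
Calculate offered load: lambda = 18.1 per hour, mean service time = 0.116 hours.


Offered load a = lambda * E[S] = 18.1 * 0.116 = 2.1 Erlangs

2.1 Erlangs


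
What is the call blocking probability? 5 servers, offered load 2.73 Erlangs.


B(N,A) = (A^N/N!) / sum(A^k/k!, k=0..N) with N=5, A=2.73 = 0.0876

0.0876


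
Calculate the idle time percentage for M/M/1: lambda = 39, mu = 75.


Idle fraction = (1 - rho) * 100 = (1 - 39/75) * 100 = 48.0%

48.0%


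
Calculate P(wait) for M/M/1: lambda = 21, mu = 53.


P(wait) = rho = lambda/mu = 21/53 = 0.3962

0.3962


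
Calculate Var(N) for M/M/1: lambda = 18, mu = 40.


rho = 18/40; Var(N) = rho/(1-rho)^2 = 1.49

1.49


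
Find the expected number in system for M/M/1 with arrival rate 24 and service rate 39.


rho = 24/39; L = rho/(1-rho) = 1.6

1.6


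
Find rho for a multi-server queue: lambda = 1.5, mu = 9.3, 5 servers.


rho = lambda / (c * mu) = 1.5 / (5 * 9.3) = 0.0323

0.0323


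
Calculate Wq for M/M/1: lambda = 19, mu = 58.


rho = 19/58; Wq = rho/(mu - lambda) = 0.0084 hours

0.0084 hours


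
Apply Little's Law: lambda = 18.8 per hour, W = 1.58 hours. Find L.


L = lambda * W = 18.8 * 1.58 = 29.7

29.7


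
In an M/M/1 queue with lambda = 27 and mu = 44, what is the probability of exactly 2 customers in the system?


rho = 27/44; P(n) = (1-rho)*rho^n = (1-27/44)*(27/44)^2 = 0.1455

0.1455


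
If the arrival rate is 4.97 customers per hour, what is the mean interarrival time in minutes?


Mean interarrival time = 60/lambda = 60/4.97 = 12.07 minutes

12.07 minutes


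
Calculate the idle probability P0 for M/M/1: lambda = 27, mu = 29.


P0 = 1 - rho = 1 - 27/29 = 0.069

0.069


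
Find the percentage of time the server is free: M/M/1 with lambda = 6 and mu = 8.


Idle fraction = (1 - rho) * 100 = (1 - 6/8) * 100 = 25.0%

25.0%


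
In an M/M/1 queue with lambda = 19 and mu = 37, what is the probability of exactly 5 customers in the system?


rho = 19/37; P(n) = (1-rho)*rho^n = (1-19/37)*(19/37)^5 = 0.0174

0.0174


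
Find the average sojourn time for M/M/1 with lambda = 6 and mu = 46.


W = 1/(mu - lambda) = 1/(46 - 6) = 0.025 hours

0.025 hours


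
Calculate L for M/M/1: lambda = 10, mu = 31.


rho = 10/31; L = rho/(1-rho) = 0.48

0.48


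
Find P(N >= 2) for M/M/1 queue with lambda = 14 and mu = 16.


P(N >= 2) = rho^2 = (14/16)^2 = 0.7656

0.7656


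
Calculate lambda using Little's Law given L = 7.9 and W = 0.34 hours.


lambda = L / W = 7.9 / 0.34 = 23.24 per hour

23.24 per hour


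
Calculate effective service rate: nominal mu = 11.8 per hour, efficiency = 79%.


Effective rate = mu * efficiency = 11.8 * 0.79 = 9.32 per hour

9.32 per hour


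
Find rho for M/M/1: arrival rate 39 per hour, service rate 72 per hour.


rho = lambda/mu = 39/72 = 0.5417

0.5417


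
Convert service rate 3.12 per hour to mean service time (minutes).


Mean service time = 60/mu = 60/3.12 = 19.23 minutes

19.23 minutes


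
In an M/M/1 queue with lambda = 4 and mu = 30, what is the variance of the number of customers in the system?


rho = 4/30; Var(N) = rho/(1-rho)^2 = 0.18

0.18


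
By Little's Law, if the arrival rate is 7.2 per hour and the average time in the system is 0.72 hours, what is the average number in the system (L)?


L = lambda * W = 7.2 * 0.72 = 5.18

5.18


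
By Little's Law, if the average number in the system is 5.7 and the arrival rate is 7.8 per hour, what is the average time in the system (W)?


W = L / lambda = 5.7 / 7.8 = 0.7308 hours

0.7308 hours


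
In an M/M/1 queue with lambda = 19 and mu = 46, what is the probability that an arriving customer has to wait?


P(wait) = rho = lambda/mu = 19/46 = 0.413

0.413


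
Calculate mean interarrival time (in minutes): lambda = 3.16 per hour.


Mean interarrival time = 60/lambda = 60/3.16 = 18.99 minutes

18.99 minutes


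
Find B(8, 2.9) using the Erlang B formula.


B(N,A) = (A^N/N!) / sum(A^k/k!, k=0..N) with N=8, A=2.9 = 0.0068

0.0068


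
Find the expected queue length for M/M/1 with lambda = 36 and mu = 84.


rho = 36/84; Lq = rho^2/(1-rho) = 0.32

0.32


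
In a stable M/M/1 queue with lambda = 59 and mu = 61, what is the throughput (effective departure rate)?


For a stable queue (lambda < mu), throughput = lambda = 59 per hour

59 per hour


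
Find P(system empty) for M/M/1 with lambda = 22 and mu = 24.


P0 = 1 - rho = 1 - 22/24 = 0.0833

0.0833


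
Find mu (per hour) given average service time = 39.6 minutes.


mu = 60 / avg_service_time = 60 / 39.6 = 1.52 per hour

1.52 per hour


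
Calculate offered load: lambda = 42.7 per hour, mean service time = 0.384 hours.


Offered load a = lambda * E[S] = 42.7 * 0.384 = 16.4 Erlangs

16.4 Erlangs


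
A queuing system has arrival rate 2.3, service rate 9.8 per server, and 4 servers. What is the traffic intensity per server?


rho = lambda / (c * mu) = 2.3 / (4 * 9.8) = 0.0587

0.0587


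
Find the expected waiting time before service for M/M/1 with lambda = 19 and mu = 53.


rho = 19/53; Wq = rho/(mu - lambda) = 0.0105 hours

0.0105 hours


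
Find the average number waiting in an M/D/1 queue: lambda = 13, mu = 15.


M/D/1: Lq = rho^2 / (2*(1-rho)) where rho = 13/15; Lq = 2.82

2.82


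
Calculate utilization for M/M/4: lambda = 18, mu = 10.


rho = lambda/(c*mu) = 18/(4*10) = 0.45

0.45


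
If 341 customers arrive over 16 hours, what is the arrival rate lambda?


lambda = total arrivals / time = 341 / 16 = 21.31 per hour

21.31 per hour


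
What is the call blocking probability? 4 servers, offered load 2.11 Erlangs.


B(N,A) = (A^N/N!) / sum(A^k/k!, k=0..N) with N=4, A=2.11 = 0.1069

0.1069


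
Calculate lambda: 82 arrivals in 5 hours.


lambda = total arrivals / time = 82 / 5 = 16.4 per hour

16.4 per hour


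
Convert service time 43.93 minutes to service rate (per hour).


mu = 60 / avg_service_time = 60 / 43.93 = 1.37 per hour

1.37 per hour


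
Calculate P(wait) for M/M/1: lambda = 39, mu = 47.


P(wait) = rho = lambda/mu = 39/47 = 0.8298

0.8298


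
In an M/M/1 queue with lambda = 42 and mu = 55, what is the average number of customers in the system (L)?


rho = 42/55; L = rho/(1-rho) = 3.23

3.23


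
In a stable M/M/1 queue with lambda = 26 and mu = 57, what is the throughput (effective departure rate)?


For a stable queue (lambda < mu), throughput = lambda = 26 per hour

26 per hour


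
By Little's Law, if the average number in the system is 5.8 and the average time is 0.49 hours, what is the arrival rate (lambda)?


lambda = L / W = 5.8 / 0.49 = 11.84 per hour

11.84 per hour


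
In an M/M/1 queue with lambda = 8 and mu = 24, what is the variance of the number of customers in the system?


rho = 8/24; Var(N) = rho/(1-rho)^2 = 0.75

0.75


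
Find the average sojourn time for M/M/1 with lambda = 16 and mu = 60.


W = 1/(mu - lambda) = 1/(60 - 16) = 0.0227 hours

0.0227 hours


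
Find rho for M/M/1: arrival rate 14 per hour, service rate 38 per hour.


rho = lambda/mu = 14/38 = 0.3684

0.3684


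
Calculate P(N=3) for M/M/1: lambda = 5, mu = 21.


rho = 5/21; P(n) = (1-rho)*rho^n = (1-5/21)*(5/21)^3 = 0.0103

0.0103


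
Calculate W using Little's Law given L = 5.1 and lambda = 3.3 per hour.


W = L / lambda = 5.1 / 3.3 = 1.5455 hours

1.5455 hours


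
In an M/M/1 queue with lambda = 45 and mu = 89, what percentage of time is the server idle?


Idle fraction = (1 - rho) * 100 = (1 - 45/89) * 100 = 49.4%

49.4%


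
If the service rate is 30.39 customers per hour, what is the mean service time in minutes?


Mean service time = 60/mu = 60/30.39 = 1.97 minutes

1.97 minutes


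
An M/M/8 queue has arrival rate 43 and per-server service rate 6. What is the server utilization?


rho = lambda/(c*mu) = 43/(8*6) = 0.8958

0.8958


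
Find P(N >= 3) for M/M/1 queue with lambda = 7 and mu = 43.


P(N >= 3) = rho^3 = (7/43)^3 = 0.0043

0.0043


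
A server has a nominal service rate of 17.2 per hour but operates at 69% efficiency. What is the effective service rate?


Effective rate = mu * efficiency = 17.2 * 0.69 = 11.87 per hour

11.87 per hour


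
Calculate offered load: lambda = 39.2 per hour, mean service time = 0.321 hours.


Offered load a = lambda * E[S] = 39.2 * 0.321 = 12.58 Erlangs

12.58 Erlangs


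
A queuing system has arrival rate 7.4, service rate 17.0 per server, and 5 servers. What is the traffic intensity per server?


rho = lambda / (c * mu) = 7.4 / (5 * 17.0) = 0.0871

0.0871


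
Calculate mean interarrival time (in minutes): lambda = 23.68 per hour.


Mean interarrival time = 60/lambda = 60/23.68 = 2.53 minutes

2.53 minutes


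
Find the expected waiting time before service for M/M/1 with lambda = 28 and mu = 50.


rho = 28/50; Wq = rho/(mu - lambda) = 0.0255 hours

0.0255 hours


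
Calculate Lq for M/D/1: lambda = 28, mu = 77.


M/D/1: Lq = rho^2 / (2*(1-rho)) where rho = 28/77; Lq = 0.1

0.1


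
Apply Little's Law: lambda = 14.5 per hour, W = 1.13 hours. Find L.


L = lambda * W = 14.5 * 1.13 = 16.39

16.39


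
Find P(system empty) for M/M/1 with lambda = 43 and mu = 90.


P0 = 1 - rho = 1 - 43/90 = 0.5222

0.5222


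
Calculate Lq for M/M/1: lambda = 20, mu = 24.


rho = 20/24; Lq = rho^2/(1-rho) = 4.17

4.17


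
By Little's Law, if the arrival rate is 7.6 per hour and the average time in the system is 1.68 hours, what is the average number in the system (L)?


L = lambda * W = 7.6 * 1.68 = 12.77

12.77


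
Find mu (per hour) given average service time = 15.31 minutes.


mu = 60 / avg_service_time = 60 / 15.31 = 3.92 per hour

3.92 per hour


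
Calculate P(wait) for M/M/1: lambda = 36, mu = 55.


P(wait) = rho = lambda/mu = 36/55 = 0.6545

0.6545


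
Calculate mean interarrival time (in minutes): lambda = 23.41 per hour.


Mean interarrival time = 60/lambda = 60/23.41 = 2.56 minutes

2.56 minutes


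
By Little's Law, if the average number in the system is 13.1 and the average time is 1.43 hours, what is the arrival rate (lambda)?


lambda = L / W = 13.1 / 1.43 = 9.16 per hour

9.16 per hour


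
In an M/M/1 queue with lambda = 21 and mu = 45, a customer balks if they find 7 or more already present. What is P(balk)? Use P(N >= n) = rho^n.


P(N >= 7) = rho^7 = (21/45)^7 = 0.0048

0.0048


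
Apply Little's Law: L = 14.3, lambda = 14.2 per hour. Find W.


W = L / lambda = 14.3 / 14.2 = 1.007 hours

1.007 hours


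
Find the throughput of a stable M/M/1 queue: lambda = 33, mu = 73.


For a stable queue (lambda < mu), throughput = lambda = 33 per hour

33 per hour


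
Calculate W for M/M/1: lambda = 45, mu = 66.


W = 1/(mu - lambda) = 1/(66 - 45) = 0.0476 hours

0.0476 hours


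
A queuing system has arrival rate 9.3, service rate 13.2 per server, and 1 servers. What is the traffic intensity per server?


rho = lambda / (c * mu) = 9.3 / (1 * 13.2) = 0.7045

0.7045


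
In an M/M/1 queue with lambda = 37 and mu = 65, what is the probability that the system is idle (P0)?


P0 = 1 - rho = 1 - 37/65 = 0.4308

0.4308


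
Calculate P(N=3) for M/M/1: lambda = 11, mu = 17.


rho = 11/17; P(n) = (1-rho)*rho^n = (1-11/17)*(11/17)^3 = 0.0956

0.0956


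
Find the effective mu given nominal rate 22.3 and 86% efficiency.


Effective rate = mu * efficiency = 22.3 * 0.86 = 19.18 per hour

19.18 per hour


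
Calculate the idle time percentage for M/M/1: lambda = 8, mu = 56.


Idle fraction = (1 - rho) * 100 = (1 - 8/56) * 100 = 85.7%

85.7%


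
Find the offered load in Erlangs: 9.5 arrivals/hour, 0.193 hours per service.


Offered load a = lambda * E[S] = 9.5 * 0.193 = 1.83 Erlangs

1.83 Erlangs


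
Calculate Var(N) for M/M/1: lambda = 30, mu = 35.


rho = 30/35; Var(N) = rho/(1-rho)^2 = 42.0

42.0


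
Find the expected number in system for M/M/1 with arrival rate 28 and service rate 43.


rho = 28/43; L = rho/(1-rho) = 1.87

1.87


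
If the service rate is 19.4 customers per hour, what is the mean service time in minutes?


Mean service time = 60/mu = 60/19.4 = 3.09 minutes

3.09 minutes


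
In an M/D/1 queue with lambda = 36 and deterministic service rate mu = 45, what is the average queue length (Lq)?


M/D/1: Lq = rho^2 / (2*(1-rho)) where rho = 36/45; Lq = 1.6

1.6


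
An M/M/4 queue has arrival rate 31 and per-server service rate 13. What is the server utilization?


rho = lambda/(c*mu) = 31/(4*13) = 0.5962

0.5962


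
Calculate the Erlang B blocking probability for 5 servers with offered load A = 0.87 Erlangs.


B(N,A) = (A^N/N!) / sum(A^k/k!, k=0..N) with N=5, A=0.87 = 0.0017

0.0017


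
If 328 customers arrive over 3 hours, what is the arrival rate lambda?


lambda = total arrivals / time = 328 / 3 = 109.33 per hour

109.33 per hour


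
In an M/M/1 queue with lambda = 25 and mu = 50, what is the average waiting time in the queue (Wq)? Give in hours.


rho = 25/50; Wq = rho/(mu - lambda) = 0.02 hours

0.02 hours


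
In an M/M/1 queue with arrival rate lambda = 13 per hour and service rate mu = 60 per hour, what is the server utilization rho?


rho = lambda/mu = 13/60 = 0.2167

0.2167


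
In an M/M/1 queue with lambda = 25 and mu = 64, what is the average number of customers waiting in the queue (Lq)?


rho = 25/64; Lq = rho^2/(1-rho) = 0.25

0.25


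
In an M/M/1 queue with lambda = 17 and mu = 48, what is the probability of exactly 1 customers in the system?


rho = 17/48; P(n) = (1-rho)*rho^n = (1-17/48)*(17/48)^1 = 0.2287

0.2287


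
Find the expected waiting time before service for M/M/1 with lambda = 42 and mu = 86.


rho = 42/86; Wq = rho/(mu - lambda) = 0.0111 hours

0.0111 hours


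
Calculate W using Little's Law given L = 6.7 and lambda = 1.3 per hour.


W = L / lambda = 6.7 / 1.3 = 5.1538 hours

5.1538 hours


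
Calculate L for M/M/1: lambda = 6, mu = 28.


rho = 6/28; L = rho/(1-rho) = 0.27

0.27


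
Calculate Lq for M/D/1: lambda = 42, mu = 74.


M/D/1: Lq = rho^2 / (2*(1-rho)) where rho = 42/74; Lq = 0.37

0.37


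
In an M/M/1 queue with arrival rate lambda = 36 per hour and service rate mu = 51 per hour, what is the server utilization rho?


rho = lambda/mu = 36/51 = 0.7059

0.7059
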